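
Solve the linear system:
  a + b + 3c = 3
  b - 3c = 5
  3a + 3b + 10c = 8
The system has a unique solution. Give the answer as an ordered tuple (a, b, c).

Form the augmented matrix and row-reduce:
  [ 1  1   3  |  3 ]
  [ 0  1  -3  |  5 ]
  [ 3  3  10  |  8 ]
R3 → R3 − 3·R1
  [ 1  1   3  |   3 ]
  [ 0  1  -3  |   5 ]
  [ 0  0   1  |  -1 ]
R2 → R2 + 3·R3
  [ 1  1  3  |   3 ]
  [ 0  1  0  |   2 ]
  [ 0  0  1  |  -1 ]
R1 → R1 − 3·R3
  [ 1  1  0  |   6 ]
  [ 0  1  0  |   2 ]
  [ 0  0  1  |  -1 ]
R1 → R1 − R2
  [ 1  0  0  |   4 ]
  [ 0  1  0  |   2 ]
  [ 0  0  1  |  -1 ]
Reading off the last column: a = 4, b = 2, c = -1.

(4, 2, -1)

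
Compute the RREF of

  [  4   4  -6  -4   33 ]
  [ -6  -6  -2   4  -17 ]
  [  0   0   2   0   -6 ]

[[1, 1, 0, 0, 4], [0, 0, 1, 0, -3], [0, 0, 0, 1, 1/4]]

ρ1 := 1/4·ρ1
  [  1   1  -3/2  -1  33/4 ]
  [ -6  -6    -2   4   -17 ]
  [  0   0     2   0    -6 ]
ρ2 := ρ2 + 6·ρ1
  [ 1  1  -3/2  -1  33/4 ]
  [ 0  0   -11  -2  65/2 ]
  [ 0  0     2   0    -6 ]
ρ2 := -1/11·ρ2
  [ 1  1  -3/2    -1    33/4 ]
  [ 0  0     1  2/11  -65/22 ]
  [ 0  0     2     0      -6 ]
ρ3 := ρ3 − 2·ρ2
  [ 1  1  -3/2     -1    33/4 ]
  [ 0  0     1   2/11  -65/22 ]
  [ 0  0     0  -4/11   -1/11 ]
ρ3 := -11/4·ρ3
  [ 1  1  -3/2    -1    33/4 ]
  [ 0  0     1  2/11  -65/22 ]
  [ 0  0     0     1     1/4 ]
ρ2 := ρ2 − 2/11·ρ3
  [ 1  1  -3/2  -1  33/4 ]
  [ 0  0     1   0    -3 ]
  [ 0  0     0   1   1/4 ]
ρ1 := ρ1 + ρ3
  [ 1  1  -3/2  0  17/2 ]
  [ 0  0     1  0    -3 ]
  [ 0  0     0  1   1/4 ]
ρ1 := ρ1 + 3/2·ρ2
  [ 1  1  0  0    4 ]
  [ 0  0  1  0   -3 ]
  [ 0  0  0  1  1/4 ]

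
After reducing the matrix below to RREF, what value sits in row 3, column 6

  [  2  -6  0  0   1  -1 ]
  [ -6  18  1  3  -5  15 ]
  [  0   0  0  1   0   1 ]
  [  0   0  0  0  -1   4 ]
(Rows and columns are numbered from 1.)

1

R1 ← 1/2·R1
  [  1  -3  0  0  1/2  -1/2 ]
  [ -6  18  1  3   -5    15 ]
  [  0   0  0  1    0     1 ]
  [  0   0  0  0   -1     4 ]
R2 ← R2 + 6·R1
  [ 1  -3  0  0  1/2  -1/2 ]
  [ 0   0  1  3   -2    12 ]
  [ 0   0  0  1    0     1 ]
  [ 0   0  0  0   -1     4 ]
R4 ← -1·R4
  [ 1  -3  0  0  1/2  -1/2 ]
  [ 0   0  1  3   -2    12 ]
  [ 0   0  0  1    0     1 ]
  [ 0   0  0  0    1    -4 ]
R2 ← R2 + 2·R4
  [ 1  -3  0  0  1/2  -1/2 ]
  [ 0   0  1  3    0     4 ]
  [ 0   0  0  1    0     1 ]
  [ 0   0  0  0    1    -4 ]
R1 ← R1 − 1/2·R4
  [ 1  -3  0  0  0  3/2 ]
  [ 0   0  1  3  0    4 ]
  [ 0   0  0  1  0    1 ]
  [ 0   0  0  0  1   -4 ]
R2 ← R2 − 3·R3
  [ 1  -3  0  0  0  3/2 ]
  [ 0   0  1  0  0    1 ]
  [ 0   0  0  1  0    1 ]
  [ 0   0  0  0  1   -4 ]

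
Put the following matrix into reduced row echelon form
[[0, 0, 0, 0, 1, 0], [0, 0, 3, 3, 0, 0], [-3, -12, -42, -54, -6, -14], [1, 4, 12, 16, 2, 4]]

[[1, 4, 0, 4, 0, 0], [0, 0, 1, 1, 0, 0], [0, 0, 0, 0, 1, 0], [0, 0, 0, 0, 0, 1]]

R1 <-> R3
  [ -3  -12  -42  -54  -6  -14 ]
  [  0    0    3    3   0    0 ]
  [  0    0    0    0   1    0 ]
  [  1    4   12   16   2    4 ]
R1 := -1/3·R1
  [ 1  4  14  18  2  14/3 ]
  [ 0  0   3   3  0     0 ]
  [ 0  0   0   0  1     0 ]
  [ 1  4  12  16  2     4 ]
R4 := R4 − R1
  [ 1  4  14  18  2  14/3 ]
  [ 0  0   3   3  0     0 ]
  [ 0  0   0   0  1     0 ]
  [ 0  0  -2  -2  0  -2/3 ]
R2 := 1/3·R2
  [ 1  4  14  18  2  14/3 ]
  [ 0  0   1   1  0     0 ]
  [ 0  0   0   0  1     0 ]
  [ 0  0  -2  -2  0  -2/3 ]
R4 := R4 + 2·R2
  [ 1  4  14  18  2  14/3 ]
  [ 0  0   1   1  0     0 ]
  [ 0  0   0   0  1     0 ]
  [ 0  0   0   0  0  -2/3 ]
R4 := -3/2·R4
  [ 1  4  14  18  2  14/3 ]
  [ 0  0   1   1  0     0 ]
  [ 0  0   0   0  1     0 ]
  [ 0  0   0   0  0     1 ]
R1 := R1 − 14/3·R4
  [ 1  4  14  18  2  0 ]
  [ 0  0   1   1  0  0 ]
  [ 0  0   0   0  1  0 ]
  [ 0  0   0   0  0  1 ]
R1 := R1 − 2·R3
  [ 1  4  14  18  0  0 ]
  [ 0  0   1   1  0  0 ]
  [ 0  0   0   0  1  0 ]
  [ 0  0   0   0  0  1 ]
R1 := R1 − 14·R2
  [ 1  4  0  4  0  0 ]
  [ 0  0  1  1  0  0 ]
  [ 0  0  0  0  1  0 ]
  [ 0  0  0  0  0  1 ]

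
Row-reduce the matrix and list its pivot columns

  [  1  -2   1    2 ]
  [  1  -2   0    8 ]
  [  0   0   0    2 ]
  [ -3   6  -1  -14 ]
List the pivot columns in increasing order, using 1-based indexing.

R2 -> R2 − R1
  [  1  -2   1    2 ]
  [  0   0  -1    6 ]
  [  0   0   0    2 ]
  [ -3   6  -1  -14 ]
R4 -> R4 + 3·R1
  [ 1  -2   1   2 ]
  [ 0   0  -1   6 ]
  [ 0   0   0   2 ]
  [ 0   0   2  -8 ]
R2 -> -1·R2
  [ 1  -2  1   2 ]
  [ 0   0  1  -6 ]
  [ 0   0  0   2 ]
  [ 0   0  2  -8 ]
R4 -> R4 − 2·R2
  [ 1  -2  1   2 ]
  [ 0   0  1  -6 ]
  [ 0   0  0   2 ]
  [ 0   0  0   4 ]
R3 -> 1/2·R3
  [ 1  -2  1   2 ]
  [ 0   0  1  -6 ]
  [ 0   0  0   1 ]
  [ 0   0  0   4 ]
R4 -> R4 − 4·R3
  [ 1  -2  1   2 ]
  [ 0   0  1  -6 ]
  [ 0   0  0   1 ]
  [ 0   0  0   0 ]
R2 -> R2 + 6·R3
  [ 1  -2  1  2 ]
  [ 0   0  1  0 ]
  [ 0   0  0  1 ]
  [ 0   0  0  0 ]
R1 -> R1 − 2·R3
  [ 1  -2  1  0 ]
  [ 0   0  1  0 ]
  [ 0   0  0  1 ]
  [ 0   0  0  0 ]
R1 -> R1 − R2
  [ 1  -2  0  0 ]
  [ 0   0  1  0 ]
  [ 0   0  0  1 ]
  [ 0   0  0  0 ]
Pivot columns are the columns containing a leading 1.

1, 3, 4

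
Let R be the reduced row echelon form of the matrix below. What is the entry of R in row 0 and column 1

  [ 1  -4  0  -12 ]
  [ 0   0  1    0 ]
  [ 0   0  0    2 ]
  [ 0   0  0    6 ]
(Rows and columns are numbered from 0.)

-4

R3 → 1/2·R3
R4 → R4 − 6·R3
R1 → R1 + 12·R3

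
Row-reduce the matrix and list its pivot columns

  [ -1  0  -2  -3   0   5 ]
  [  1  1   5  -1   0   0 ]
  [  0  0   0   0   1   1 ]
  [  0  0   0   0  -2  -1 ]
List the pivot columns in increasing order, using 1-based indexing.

1, 2, 5, 6

R1 → -1·R1
  [ 1  0  2   3   0  -5 ]
  [ 1  1  5  -1   0   0 ]
  [ 0  0  0   0   1   1 ]
  [ 0  0  0   0  -2  -1 ]
R2 → R2 − R1
  [ 1  0  2   3   0  -5 ]
  [ 0  1  3  -4   0   5 ]
  [ 0  0  0   0   1   1 ]
  [ 0  0  0   0  -2  -1 ]
R4 → R4 + 2·R3
  [ 1  0  2   3  0  -5 ]
  [ 0  1  3  -4  0   5 ]
  [ 0  0  0   0  1   1 ]
  [ 0  0  0   0  0   1 ]
R3 → R3 − R4
  [ 1  0  2   3  0  -5 ]
  [ 0  1  3  -4  0   5 ]
  [ 0  0  0   0  1   0 ]
  [ 0  0  0   0  0   1 ]
R2 → R2 − 5·R4
  [ 1  0  2   3  0  -5 ]
  [ 0  1  3  -4  0   0 ]
  [ 0  0  0   0  1   0 ]
  [ 0  0  0   0  0   1 ]
R1 → R1 + 5·R4
  [ 1  0  2   3  0  0 ]
  [ 0  1  3  -4  0  0 ]
  [ 0  0  0   0  1  0 ]
  [ 0  0  0   0  0  1 ]
Pivot columns are the columns containing a leading 1.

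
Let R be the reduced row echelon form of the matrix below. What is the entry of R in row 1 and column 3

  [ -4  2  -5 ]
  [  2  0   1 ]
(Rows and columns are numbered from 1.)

Multiply R1 by -1/4.
Subtract 2 times R1 from R2.
Add 1/2 times R2 to R1.

1/2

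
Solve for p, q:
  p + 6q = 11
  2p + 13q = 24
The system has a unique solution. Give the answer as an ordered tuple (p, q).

(-1, 2)

Form the augmented matrix and row-reduce:
  [ 1   6  |  11 ]
  [ 2  13  |  24 ]
R2 → R2 − 2·R1
  [ 1  6  |  11 ]
  [ 0  1  |   2 ]
R1 → R1 − 6·R2
  [ 1  0  |  -1 ]
  [ 0  1  |   2 ]
Reading off the last column: p = -1, q = 2.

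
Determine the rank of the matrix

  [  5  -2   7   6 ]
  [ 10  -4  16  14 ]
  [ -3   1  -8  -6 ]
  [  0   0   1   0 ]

rank = 4

r1 -> 1/5·r1
r2 -> r2 − 10·r1
r3 -> r3 + 3·r1
r2 ↔ r3
r2 -> -5·r2
r3 -> 1/2·r3
r4 -> r4 − r3
r4 -> -1·r4
r3 -> r3 − r4
r2 -> r2 − 12·r4
r1 -> r1 − 6/5·r4
r2 -> r2 − 19·r3
r1 -> r1 − 7/5·r3
r1 -> r1 + 2/5·r2
The reduced form has 4 nonzero rows.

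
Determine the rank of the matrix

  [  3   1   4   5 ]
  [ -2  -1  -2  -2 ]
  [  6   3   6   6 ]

Multiply R1 by 1/3.
  [  1  1/3  4/3  5/3 ]
  [ -2   -1   -2   -2 ]
  [  6    3    6    6 ]
Add 2 times R1 to R2.
  [ 1   1/3  4/3  5/3 ]
  [ 0  -1/3  2/3  4/3 ]
  [ 6     3    6    6 ]
Subtract 6 times R1 from R3.
  [ 1   1/3  4/3  5/3 ]
  [ 0  -1/3  2/3  4/3 ]
  [ 0     1   -2   -4 ]
Multiply R2 by -3.
  [ 1  1/3  4/3  5/3 ]
  [ 0    1   -2   -4 ]
  [ 0    1   -2   -4 ]
Subtract R2 from R3.
  [ 1  1/3  4/3  5/3 ]
  [ 0    1   -2   -4 ]
  [ 0    0    0    0 ]
Subtract 1/3 times R2 from R1.
  [ 1  0   2   3 ]
  [ 0  1  -2  -4 ]
  [ 0  0   0   0 ]
The reduced form has 2 nonzero rows.

rank = 2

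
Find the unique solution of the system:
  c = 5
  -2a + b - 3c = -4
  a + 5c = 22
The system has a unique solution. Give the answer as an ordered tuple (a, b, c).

Form the augmented matrix and row-reduce:
  [  0  0   1  |   5 ]
  [ -2  1  -3  |  -4 ]
  [  1  0   5  |  22 ]
ρ1 <-> ρ2
  [ -2  1  -3  |  -4 ]
  [  0  0   1  |   5 ]
  [  1  0   5  |  22 ]
ρ1 → -1/2·ρ1
  [ 1  -1/2  3/2  |   2 ]
  [ 0     0    1  |   5 ]
  [ 1     0    5  |  22 ]
ρ3 → ρ3 − ρ1
  [ 1  -1/2  3/2  |   2 ]
  [ 0     0    1  |   5 ]
  [ 0   1/2  7/2  |  20 ]
ρ2 <-> ρ3
  [ 1  -1/2  3/2  |   2 ]
  [ 0   1/2  7/2  |  20 ]
  [ 0     0    1  |   5 ]
ρ2 → 2·ρ2
  [ 1  -1/2  3/2  |   2 ]
  [ 0     1    7  |  40 ]
  [ 0     0    1  |   5 ]
ρ2 → ρ2 − 7·ρ3
  [ 1  -1/2  3/2  |  2 ]
  [ 0     1    0  |  5 ]
  [ 0     0    1  |  5 ]
ρ1 → ρ1 − 3/2·ρ3
  [ 1  -1/2  0  |  -11/2 ]
  [ 0     1  0  |      5 ]
  [ 0     0  1  |      5 ]
ρ1 → ρ1 + 1/2·ρ2
  [ 1  0  0  |  -3 ]
  [ 0  1  0  |   5 ]
  [ 0  0  1  |   5 ]
Reading off the last column: a = -3, b = 5, c = 5.

(-3, 5, 5)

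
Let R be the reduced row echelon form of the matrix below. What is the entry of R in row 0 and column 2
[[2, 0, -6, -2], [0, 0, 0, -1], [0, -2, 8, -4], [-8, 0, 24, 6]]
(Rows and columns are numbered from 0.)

-3

R1 -> 1/2·R1
  [  1   0  -3  -1 ]
  [  0   0   0  -1 ]
  [  0  -2   8  -4 ]
  [ -8   0  24   6 ]
R4 -> R4 + 8·R1
  [ 1   0  -3  -1 ]
  [ 0   0   0  -1 ]
  [ 0  -2   8  -4 ]
  [ 0   0   0  -2 ]
R2 ↔ R3
  [ 1   0  -3  -1 ]
  [ 0  -2   8  -4 ]
  [ 0   0   0  -1 ]
  [ 0   0   0  -2 ]
R2 -> -1/2·R2
  [ 1  0  -3  -1 ]
  [ 0  1  -4   2 ]
  [ 0  0   0  -1 ]
  [ 0  0   0  -2 ]
R3 -> -1·R3
  [ 1  0  -3  -1 ]
  [ 0  1  -4   2 ]
  [ 0  0   0   1 ]
  [ 0  0   0  -2 ]
R4 -> R4 + 2·R3
  [ 1  0  -3  -1 ]
  [ 0  1  -4   2 ]
  [ 0  0   0   1 ]
  [ 0  0   0   0 ]
R2 -> R2 − 2·R3
  [ 1  0  -3  -1 ]
  [ 0  1  -4   0 ]
  [ 0  0   0   1 ]
  [ 0  0   0   0 ]
R1 -> R1 + R3
  [ 1  0  -3  0 ]
  [ 0  1  -4  0 ]
  [ 0  0   0  1 ]
  [ 0  0   0  0 ]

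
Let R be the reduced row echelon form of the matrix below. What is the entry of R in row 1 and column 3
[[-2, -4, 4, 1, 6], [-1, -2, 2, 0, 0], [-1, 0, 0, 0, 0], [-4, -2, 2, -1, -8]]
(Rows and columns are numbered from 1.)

0

R1 -> -1/2·R1
  [  1   2  -2  -1/2  -3 ]
  [ -1  -2   2     0   0 ]
  [ -1   0   0     0   0 ]
  [ -4  -2   2    -1  -8 ]
R2 -> R2 + R1
  [  1   2  -2  -1/2  -3 ]
  [  0   0   0  -1/2  -3 ]
  [ -1   0   0     0   0 ]
  [ -4  -2   2    -1  -8 ]
R3 -> R3 + R1
  [  1   2  -2  -1/2  -3 ]
  [  0   0   0  -1/2  -3 ]
  [  0   2  -2  -1/2  -3 ]
  [ -4  -2   2    -1  -8 ]
R4 -> R4 + 4·R1
  [ 1  2  -2  -1/2   -3 ]
  [ 0  0   0  -1/2   -3 ]
  [ 0  2  -2  -1/2   -3 ]
  [ 0  6  -6    -3  -20 ]
R2 <=> R3
  [ 1  2  -2  -1/2   -3 ]
  [ 0  2  -2  -1/2   -3 ]
  [ 0  0   0  -1/2   -3 ]
  [ 0  6  -6    -3  -20 ]
R2 -> 1/2·R2
  [ 1  2  -2  -1/2    -3 ]
  [ 0  1  -1  -1/4  -3/2 ]
  [ 0  0   0  -1/2    -3 ]
  [ 0  6  -6    -3   -20 ]
R4 -> R4 − 6·R2
  [ 1  2  -2  -1/2    -3 ]
  [ 0  1  -1  -1/4  -3/2 ]
  [ 0  0   0  -1/2    -3 ]
  [ 0  0   0  -3/2   -11 ]
R3 -> -2·R3
  [ 1  2  -2  -1/2    -3 ]
  [ 0  1  -1  -1/4  -3/2 ]
  [ 0  0   0     1     6 ]
  [ 0  0   0  -3/2   -11 ]
R4 -> R4 + 3/2·R3
  [ 1  2  -2  -1/2    -3 ]
  [ 0  1  -1  -1/4  -3/2 ]
  [ 0  0   0     1     6 ]
  [ 0  0   0     0    -2 ]
R4 -> -1/2·R4
  [ 1  2  -2  -1/2    -3 ]
  [ 0  1  -1  -1/4  -3/2 ]
  [ 0  0   0     1     6 ]
  [ 0  0   0     0     1 ]
R3 -> R3 − 6·R4
  [ 1  2  -2  -1/2    -3 ]
  [ 0  1  -1  -1/4  -3/2 ]
  [ 0  0   0     1     0 ]
  [ 0  0   0     0     1 ]
R2 -> R2 + 3/2·R4
  [ 1  2  -2  -1/2  -3 ]
  [ 0  1  -1  -1/4   0 ]
  [ 0  0   0     1   0 ]
  [ 0  0   0     0   1 ]
R1 -> R1 + 3·R4
  [ 1  2  -2  -1/2  0 ]
  [ 0  1  -1  -1/4  0 ]
  [ 0  0   0     1  0 ]
  [ 0  0   0     0  1 ]
R2 -> R2 + 1/4·R3
  [ 1  2  -2  -1/2  0 ]
  [ 0  1  -1     0  0 ]
  [ 0  0   0     1  0 ]
  [ 0  0   0     0  1 ]
R1 -> R1 + 1/2·R3
  [ 1  2  -2  0  0 ]
  [ 0  1  -1  0  0 ]
  [ 0  0   0  1  0 ]
  [ 0  0   0  0  1 ]
R1 -> R1 − 2·R2
  [ 1  0   0  0  0 ]
  [ 0  1  -1  0  0 ]
  [ 0  0   0  1  0 ]
  [ 0  0   0  0  1 ]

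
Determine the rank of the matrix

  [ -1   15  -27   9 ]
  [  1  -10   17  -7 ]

r1 := -1·r1
r2 := r2 − r1
r2 := 1/5·r2
r1 := r1 + 15·r2
The reduced form has 2 nonzero rows.

rank = 2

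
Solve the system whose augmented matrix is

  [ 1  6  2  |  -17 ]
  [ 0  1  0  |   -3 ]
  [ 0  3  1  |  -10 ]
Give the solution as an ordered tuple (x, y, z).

Subtract 3 times r2 from r3.
  [ 1  6  2  |  -17 ]
  [ 0  1  0  |   -3 ]
  [ 0  0  1  |   -1 ]
Subtract 2 times r3 from r1.
  [ 1  6  0  |  -15 ]
  [ 0  1  0  |   -3 ]
  [ 0  0  1  |   -1 ]
Subtract 6 times r2 from r1.
  [ 1  0  0  |   3 ]
  [ 0  1  0  |  -3 ]
  [ 0  0  1  |  -1 ]
Reading off the last column: x = 3, y = -3, z = -1.

(3, -3, -1)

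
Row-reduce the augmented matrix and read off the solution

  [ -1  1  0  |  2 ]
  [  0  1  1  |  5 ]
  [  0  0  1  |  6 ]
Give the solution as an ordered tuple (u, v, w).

(-3, -1, 6)

R1 → -1·R1
  [ 1  -1  0  |  -2 ]
  [ 0   1  1  |   5 ]
  [ 0   0  1  |   6 ]
R2 → R2 − R3
  [ 1  -1  0  |  -2 ]
  [ 0   1  0  |  -1 ]
  [ 0   0  1  |   6 ]
R1 → R1 + R2
  [ 1  0  0  |  -3 ]
  [ 0  1  0  |  -1 ]
  [ 0  0  1  |   6 ]
Reading off the last column: u = -3, v = -1, w = 6.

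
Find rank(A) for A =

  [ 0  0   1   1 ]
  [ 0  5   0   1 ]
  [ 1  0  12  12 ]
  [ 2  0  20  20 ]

rank = 3

r1 <=> r3
  [ 1  0  12  12 ]
  [ 0  5   0   1 ]
  [ 0  0   1   1 ]
  [ 2  0  20  20 ]
r4 ← r4 − 2·r1
  [ 1  0  12  12 ]
  [ 0  5   0   1 ]
  [ 0  0   1   1 ]
  [ 0  0  -4  -4 ]
r2 ← 1/5·r2
  [ 1  0  12   12 ]
  [ 0  1   0  1/5 ]
  [ 0  0   1    1 ]
  [ 0  0  -4   -4 ]
r4 ← r4 + 4·r3
  [ 1  0  12   12 ]
  [ 0  1   0  1/5 ]
  [ 0  0   1    1 ]
  [ 0  0   0    0 ]
r1 ← r1 − 12·r3
  [ 1  0  0    0 ]
  [ 0  1  0  1/5 ]
  [ 0  0  1    1 ]
  [ 0  0  0    0 ]
The reduced form has 3 nonzero rows.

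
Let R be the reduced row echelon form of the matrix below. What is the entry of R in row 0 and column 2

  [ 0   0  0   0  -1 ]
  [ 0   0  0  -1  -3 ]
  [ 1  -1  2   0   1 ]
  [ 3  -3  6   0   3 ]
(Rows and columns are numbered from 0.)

r1 <=> r3
  [ 1  -1  2   0   1 ]
  [ 0   0  0  -1  -3 ]
  [ 0   0  0   0  -1 ]
  [ 3  -3  6   0   3 ]
r4 ← r4 − 3·r1
  [ 1  -1  2   0   1 ]
  [ 0   0  0  -1  -3 ]
  [ 0   0  0   0  -1 ]
  [ 0   0  0   0   0 ]
r2 ← -1·r2
  [ 1  -1  2  0   1 ]
  [ 0   0  0  1   3 ]
  [ 0   0  0  0  -1 ]
  [ 0   0  0  0   0 ]
r3 ← -1·r3
  [ 1  -1  2  0  1 ]
  [ 0   0  0  1  3 ]
  [ 0   0  0  0  1 ]
  [ 0   0  0  0  0 ]
r2 ← r2 − 3·r3
  [ 1  -1  2  0  1 ]
  [ 0   0  0  1  0 ]
  [ 0   0  0  0  1 ]
  [ 0   0  0  0  0 ]
r1 ← r1 − r3
  [ 1  -1  2  0  0 ]
  [ 0   0  0  1  0 ]
  [ 0   0  0  0  1 ]
  [ 0   0  0  0  0 ]

2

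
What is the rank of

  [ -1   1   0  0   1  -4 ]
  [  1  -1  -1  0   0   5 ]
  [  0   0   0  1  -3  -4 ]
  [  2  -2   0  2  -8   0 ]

rank = 3

Multiply r1 by -1.
  [ 1  -1   0  0  -1   4 ]
  [ 1  -1  -1  0   0   5 ]
  [ 0   0   0  1  -3  -4 ]
  [ 2  -2   0  2  -8   0 ]
Subtract r1 from r2.
  [ 1  -1   0  0  -1   4 ]
  [ 0   0  -1  0   1   1 ]
  [ 0   0   0  1  -3  -4 ]
  [ 2  -2   0  2  -8   0 ]
Subtract 2 times r1 from r4.
  [ 1  -1   0  0  -1   4 ]
  [ 0   0  -1  0   1   1 ]
  [ 0   0   0  1  -3  -4 ]
  [ 0   0   0  2  -6  -8 ]
Multiply r2 by -1.
  [ 1  -1  0  0  -1   4 ]
  [ 0   0  1  0  -1  -1 ]
  [ 0   0  0  1  -3  -4 ]
  [ 0   0  0  2  -6  -8 ]
Subtract 2 times r3 from r4.
  [ 1  -1  0  0  -1   4 ]
  [ 0   0  1  0  -1  -1 ]
  [ 0   0  0  1  -3  -4 ]
  [ 0   0  0  0   0   0 ]
The reduced form has 3 nonzero rows.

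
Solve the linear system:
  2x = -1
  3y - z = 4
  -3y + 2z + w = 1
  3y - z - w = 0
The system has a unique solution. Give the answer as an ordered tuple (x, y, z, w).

Form the augmented matrix and row-reduce:
  [ 2   0   0   0  |  -1 ]
  [ 0   3  -1   0  |   4 ]
  [ 0  -3   2   1  |   1 ]
  [ 0   3  -1  -1  |   0 ]
R1 ← 1/2·R1
  [ 1   0   0   0  |  -1/2 ]
  [ 0   3  -1   0  |     4 ]
  [ 0  -3   2   1  |     1 ]
  [ 0   3  -1  -1  |     0 ]
R2 ← 1/3·R2
  [ 1   0     0   0  |  -1/2 ]
  [ 0   1  -1/3   0  |   4/3 ]
  [ 0  -3     2   1  |     1 ]
  [ 0   3    -1  -1  |     0 ]
R3 ← R3 + 3·R2
  [ 1  0     0   0  |  -1/2 ]
  [ 0  1  -1/3   0  |   4/3 ]
  [ 0  0     1   1  |     5 ]
  [ 0  3    -1  -1  |     0 ]
R4 ← R4 − 3·R2
  [ 1  0     0   0  |  -1/2 ]
  [ 0  1  -1/3   0  |   4/3 ]
  [ 0  0     1   1  |     5 ]
  [ 0  0     0  -1  |    -4 ]
R4 ← -1·R4
  [ 1  0     0  0  |  -1/2 ]
  [ 0  1  -1/3  0  |   4/3 ]
  [ 0  0     1  1  |     5 ]
  [ 0  0     0  1  |     4 ]
R3 ← R3 − R4
  [ 1  0     0  0  |  -1/2 ]
  [ 0  1  -1/3  0  |   4/3 ]
  [ 0  0     1  0  |     1 ]
  [ 0  0     0  1  |     4 ]
R2 ← R2 + 1/3·R3
  [ 1  0  0  0  |  -1/2 ]
  [ 0  1  0  0  |   5/3 ]
  [ 0  0  1  0  |     1 ]
  [ 0  0  0  1  |     4 ]
Reading off the last column: x = -1/2, y = 5/3, z = 1, w = 4.

(-1/2, 5/3, 1, 4)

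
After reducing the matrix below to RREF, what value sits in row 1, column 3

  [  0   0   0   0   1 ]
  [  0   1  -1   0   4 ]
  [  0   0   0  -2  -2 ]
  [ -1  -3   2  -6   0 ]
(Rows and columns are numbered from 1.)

1

ρ1 ↔ ρ4
ρ1 := -1·ρ1
ρ3 := -1/2·ρ3
ρ3 := ρ3 − ρ4
ρ2 := ρ2 − 4·ρ4
ρ1 := ρ1 − 6·ρ3
ρ1 := ρ1 − 3·ρ2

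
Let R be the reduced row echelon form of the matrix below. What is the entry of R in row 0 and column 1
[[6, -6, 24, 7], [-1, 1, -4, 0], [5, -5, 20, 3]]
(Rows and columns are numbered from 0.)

-1

ρ1 ← 1/6·ρ1
  [  1  -1   4  7/6 ]
  [ -1   1  -4    0 ]
  [  5  -5  20    3 ]
ρ2 ← ρ2 + ρ1
  [ 1  -1   4  7/6 ]
  [ 0   0   0  7/6 ]
  [ 5  -5  20    3 ]
ρ3 ← ρ3 − 5·ρ1
  [ 1  -1  4    7/6 ]
  [ 0   0  0    7/6 ]
  [ 0   0  0  -17/6 ]
ρ2 ← 6/7·ρ2
  [ 1  -1  4    7/6 ]
  [ 0   0  0      1 ]
  [ 0   0  0  -17/6 ]
ρ3 ← ρ3 + 17/6·ρ2
  [ 1  -1  4  7/6 ]
  [ 0   0  0    1 ]
  [ 0   0  0    0 ]
ρ1 ← ρ1 − 7/6·ρ2
  [ 1  -1  4  0 ]
  [ 0   0  0  1 ]
  [ 0   0  0  0 ]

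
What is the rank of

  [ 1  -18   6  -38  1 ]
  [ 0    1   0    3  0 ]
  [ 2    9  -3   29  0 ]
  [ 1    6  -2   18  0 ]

rank = 4

r3 -> r3 − 2·r1
  [ 1  -18    6  -38   1 ]
  [ 0    1    0    3   0 ]
  [ 0   45  -15  105  -2 ]
  [ 1    6   -2   18   0 ]
r4 -> r4 − r1
  [ 1  -18    6  -38   1 ]
  [ 0    1    0    3   0 ]
  [ 0   45  -15  105  -2 ]
  [ 0   24   -8   56  -1 ]
r3 -> r3 − 45·r2
  [ 1  -18    6  -38   1 ]
  [ 0    1    0    3   0 ]
  [ 0    0  -15  -30  -2 ]
  [ 0   24   -8   56  -1 ]
r4 -> r4 − 24·r2
  [ 1  -18    6  -38   1 ]
  [ 0    1    0    3   0 ]
  [ 0    0  -15  -30  -2 ]
  [ 0    0   -8  -16  -1 ]
r3 -> -1/15·r3
  [ 1  -18   6  -38     1 ]
  [ 0    1   0    3     0 ]
  [ 0    0   1    2  2/15 ]
  [ 0    0  -8  -16    -1 ]
r4 -> r4 + 8·r3
  [ 1  -18  6  -38     1 ]
  [ 0    1  0    3     0 ]
  [ 0    0  1    2  2/15 ]
  [ 0    0  0    0  1/15 ]
r4 -> 15·r4
  [ 1  -18  6  -38     1 ]
  [ 0    1  0    3     0 ]
  [ 0    0  1    2  2/15 ]
  [ 0    0  0    0     1 ]
r3 -> r3 − 2/15·r4
  [ 1  -18  6  -38  1 ]
  [ 0    1  0    3  0 ]
  [ 0    0  1    2  0 ]
  [ 0    0  0    0  1 ]
r1 -> r1 − r4
  [ 1  -18  6  -38  0 ]
  [ 0    1  0    3  0 ]
  [ 0    0  1    2  0 ]
  [ 0    0  0    0  1 ]
r1 -> r1 − 6·r3
  [ 1  -18  0  -50  0 ]
  [ 0    1  0    3  0 ]
  [ 0    0  1    2  0 ]
  [ 0    0  0    0  1 ]
r1 -> r1 + 18·r2
  [ 1  0  0  4  0 ]
  [ 0  1  0  3  0 ]
  [ 0  0  1  2  0 ]
  [ 0  0  0  0  1 ]
The reduced form has 4 nonzero rows.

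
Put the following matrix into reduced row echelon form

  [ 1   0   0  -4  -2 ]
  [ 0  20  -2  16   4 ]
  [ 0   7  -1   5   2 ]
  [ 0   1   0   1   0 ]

R2 → 1/20·R2
  [ 1  0      0   -4   -2 ]
  [ 0  1  -1/10  4/5  1/5 ]
  [ 0  7     -1    5    2 ]
  [ 0  1      0    1    0 ]
R3 → R3 − 7·R2
  [ 1  0      0    -4   -2 ]
  [ 0  1  -1/10   4/5  1/5 ]
  [ 0  0  -3/10  -3/5  3/5 ]
  [ 0  1      0     1    0 ]
R4 → R4 − R2
  [ 1  0      0    -4    -2 ]
  [ 0  1  -1/10   4/5   1/5 ]
  [ 0  0  -3/10  -3/5   3/5 ]
  [ 0  0   1/10   1/5  -1/5 ]
R3 → -10/3·R3
  [ 1  0      0   -4    -2 ]
  [ 0  1  -1/10  4/5   1/5 ]
  [ 0  0      1    2    -2 ]
  [ 0  0   1/10  1/5  -1/5 ]
R4 → R4 − 1/10·R3
  [ 1  0      0   -4   -2 ]
  [ 0  1  -1/10  4/5  1/5 ]
  [ 0  0      1    2   -2 ]
  [ 0  0      0    0    0 ]
R2 → R2 + 1/10·R3
  [ 1  0  0  -4  -2 ]
  [ 0  1  0   1   0 ]
  [ 0  0  1   2  -2 ]
  [ 0  0  0   0   0 ]

[[1, 0, 0, -4, -2], [0, 1, 0, 1, 0], [0, 0, 1, 2, -2], [0, 0, 0, 0, 0]]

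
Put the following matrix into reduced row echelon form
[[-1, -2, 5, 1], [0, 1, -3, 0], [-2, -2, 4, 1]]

r1 → -1·r1
  [  1   2  -5  -1 ]
  [  0   1  -3   0 ]
  [ -2  -2   4   1 ]
r3 → r3 + 2·r1
  [ 1  2  -5  -1 ]
  [ 0  1  -3   0 ]
  [ 0  2  -6  -1 ]
r3 → r3 − 2·r2
  [ 1  2  -5  -1 ]
  [ 0  1  -3   0 ]
  [ 0  0   0  -1 ]
r3 → -1·r3
  [ 1  2  -5  -1 ]
  [ 0  1  -3   0 ]
  [ 0  0   0   1 ]
r1 → r1 + r3
  [ 1  2  -5  0 ]
  [ 0  1  -3  0 ]
  [ 0  0   0  1 ]
r1 → r1 − 2·r2
  [ 1  0   1  0 ]
  [ 0  1  -3  0 ]
  [ 0  0   0  1 ]

[[1, 0, 1, 0], [0, 1, -3, 0], [0, 0, 0, 1]]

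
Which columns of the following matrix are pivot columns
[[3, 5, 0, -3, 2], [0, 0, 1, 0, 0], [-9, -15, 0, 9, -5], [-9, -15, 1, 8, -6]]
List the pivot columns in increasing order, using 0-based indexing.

Multiply R1 by 1/3.
Add 9 times R1 to R3.
Add 9 times R1 to R4.
Subtract R2 from R4.
Swap R3 and R4.
Multiply R3 by -1.
Subtract 2/3 times R4 from R1.
Add R3 to R1.
Pivot columns are the columns containing a leading 1.

0, 2, 3, 4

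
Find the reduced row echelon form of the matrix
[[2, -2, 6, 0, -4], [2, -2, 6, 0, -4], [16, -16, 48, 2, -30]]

[[1, -1, 3, 0, -2], [0, 0, 0, 1, 1], [0, 0, 0, 0, 0]]

Multiply ρ1 by 1/2.
Subtract 2 times ρ1 from ρ2.
Subtract 16 times ρ1 from ρ3.
Swap ρ2 and ρ3.
Multiply ρ2 by 1/2.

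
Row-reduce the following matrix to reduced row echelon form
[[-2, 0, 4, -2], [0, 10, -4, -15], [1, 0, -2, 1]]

[[1, 0, -2, 1], [0, 1, -2/5, -3/2], [0, 0, 0, 0]]

R1 := -1/2·R1
  [ 1   0  -2    1 ]
  [ 0  10  -4  -15 ]
  [ 1   0  -2    1 ]
R3 := R3 − R1
  [ 1   0  -2    1 ]
  [ 0  10  -4  -15 ]
  [ 0   0   0    0 ]
R2 := 1/10·R2
  [ 1  0    -2     1 ]
  [ 0  1  -2/5  -3/2 ]
  [ 0  0     0     0 ]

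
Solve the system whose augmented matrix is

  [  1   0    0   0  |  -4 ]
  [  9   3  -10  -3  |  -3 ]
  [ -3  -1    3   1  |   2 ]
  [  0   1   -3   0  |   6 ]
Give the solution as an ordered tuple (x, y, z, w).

ρ2 := ρ2 − 9·ρ1
  [  1   0    0   0  |  -4 ]
  [  0   3  -10  -3  |  33 ]
  [ -3  -1    3   1  |   2 ]
  [  0   1   -3   0  |   6 ]
ρ3 := ρ3 + 3·ρ1
  [ 1   0    0   0  |   -4 ]
  [ 0   3  -10  -3  |   33 ]
  [ 0  -1    3   1  |  -10 ]
  [ 0   1   -3   0  |    6 ]
ρ2 := 1/3·ρ2
  [ 1   0      0   0  |   -4 ]
  [ 0   1  -10/3  -1  |   11 ]
  [ 0  -1      3   1  |  -10 ]
  [ 0   1     -3   0  |    6 ]
ρ3 := ρ3 + ρ2
  [ 1  0      0   0  |  -4 ]
  [ 0  1  -10/3  -1  |  11 ]
  [ 0  0   -1/3   0  |   1 ]
  [ 0  1     -3   0  |   6 ]
ρ4 := ρ4 − ρ2
  [ 1  0      0   0  |  -4 ]
  [ 0  1  -10/3  -1  |  11 ]
  [ 0  0   -1/3   0  |   1 ]
  [ 0  0    1/3   1  |  -5 ]
ρ3 := -3·ρ3
  [ 1  0      0   0  |  -4 ]
  [ 0  1  -10/3  -1  |  11 ]
  [ 0  0      1   0  |  -3 ]
  [ 0  0    1/3   1  |  -5 ]
ρ4 := ρ4 − 1/3·ρ3
  [ 1  0      0   0  |  -4 ]
  [ 0  1  -10/3  -1  |  11 ]
  [ 0  0      1   0  |  -3 ]
  [ 0  0      0   1  |  -4 ]
ρ2 := ρ2 + ρ4
  [ 1  0      0  0  |  -4 ]
  [ 0  1  -10/3  0  |   7 ]
  [ 0  0      1  0  |  -3 ]
  [ 0  0      0  1  |  -4 ]
ρ2 := ρ2 + 10/3·ρ3
  [ 1  0  0  0  |  -4 ]
  [ 0  1  0  0  |  -3 ]
  [ 0  0  1  0  |  -3 ]
  [ 0  0  0  1  |  -4 ]
Reading off the last column: x = -4, y = -3, z = -3, w = -4.

(-4, -3, -3, -4)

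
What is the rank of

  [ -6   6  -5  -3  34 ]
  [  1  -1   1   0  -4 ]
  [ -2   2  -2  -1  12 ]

rank = 3

R1 -> -1/6·R1
R2 -> R2 − R1
R3 -> R3 + 2·R1
R2 -> 6·R2
R3 -> R3 + 1/3·R2
R3 -> -1·R3
R2 -> R2 + 3·R3
R1 -> R1 − 1/2·R3
R1 -> R1 − 5/6·R2
The reduced form has 3 nonzero rows.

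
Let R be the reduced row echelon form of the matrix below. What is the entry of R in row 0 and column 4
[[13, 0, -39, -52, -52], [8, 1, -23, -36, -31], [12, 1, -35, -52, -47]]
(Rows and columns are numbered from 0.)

Multiply R1 by 1/13.
Subtract 8 times R1 from R2.
Subtract 12 times R1 from R3.
Subtract R2 from R3.

-4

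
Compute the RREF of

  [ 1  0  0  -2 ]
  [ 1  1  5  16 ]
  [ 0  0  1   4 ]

[[1, 0, 0, -2], [0, 1, 0, -2], [0, 0, 1, 4]]

ρ2 → ρ2 − ρ1
  [ 1  0  0  -2 ]
  [ 0  1  5  18 ]
  [ 0  0  1   4 ]
ρ2 → ρ2 − 5·ρ3
  [ 1  0  0  -2 ]
  [ 0  1  0  -2 ]
  [ 0  0  1   4 ]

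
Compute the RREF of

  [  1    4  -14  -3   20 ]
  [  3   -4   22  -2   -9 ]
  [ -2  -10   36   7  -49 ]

[[1, 0, 2, 0, -1], [0, 1, -4, 0, 3], [0, 0, 0, 1, -3]]

ρ2 ← ρ2 − 3·ρ1
  [  1    4  -14  -3   20 ]
  [  0  -16   64   7  -69 ]
  [ -2  -10   36   7  -49 ]
ρ3 ← ρ3 + 2·ρ1
  [ 1    4  -14  -3   20 ]
  [ 0  -16   64   7  -69 ]
  [ 0   -2    8   1   -9 ]
ρ2 ← -1/16·ρ2
  [ 1   4  -14     -3     20 ]
  [ 0   1   -4  -7/16  69/16 ]
  [ 0  -2    8      1     -9 ]
ρ3 ← ρ3 + 2·ρ2
  [ 1  4  -14     -3     20 ]
  [ 0  1   -4  -7/16  69/16 ]
  [ 0  0    0    1/8   -3/8 ]
ρ3 ← 8·ρ3
  [ 1  4  -14     -3     20 ]
  [ 0  1   -4  -7/16  69/16 ]
  [ 0  0    0      1     -3 ]
ρ2 ← ρ2 + 7/16·ρ3
  [ 1  4  -14  -3  20 ]
  [ 0  1   -4   0   3 ]
  [ 0  0    0   1  -3 ]
ρ1 ← ρ1 + 3·ρ3
  [ 1  4  -14  0  11 ]
  [ 0  1   -4  0   3 ]
  [ 0  0    0  1  -3 ]
ρ1 ← ρ1 − 4·ρ2
  [ 1  0   2  0  -1 ]
  [ 0  1  -4  0   3 ]
  [ 0  0   0  1  -3 ]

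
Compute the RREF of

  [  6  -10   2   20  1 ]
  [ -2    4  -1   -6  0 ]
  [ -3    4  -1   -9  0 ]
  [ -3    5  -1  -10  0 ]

r1 ← 1/6·r1
r2 ← r2 + 2·r1
r3 ← r3 + 3·r1
r4 ← r4 + 3·r1
r2 ← 3/2·r2
r3 ← r3 + r2
r3 ← -2·r3
r4 ← 2·r4
r3 ← r3 + 2·r4
r2 ← r2 − 1/2·r4
r1 ← r1 − 1/6·r4
r2 ← r2 + 1/2·r3
r1 ← r1 − 1/3·r3
r1 ← r1 + 5/3·r2

[[1, 0, 0, 3, 0], [0, 1, 0, -1, 0], [0, 0, 1, -4, 0], [0, 0, 0, 0, 1]]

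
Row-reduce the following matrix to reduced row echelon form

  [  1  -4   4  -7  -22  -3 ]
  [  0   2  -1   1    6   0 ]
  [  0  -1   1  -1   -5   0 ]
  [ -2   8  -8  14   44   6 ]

[[1, 0, 0, -3, -2, -3], [0, 1, 0, 0, 1, 0], [0, 0, 1, -1, -4, 0], [0, 0, 0, 0, 0, 0]]

ρ4 → ρ4 + 2·ρ1
  [ 1  -4   4  -7  -22  -3 ]
  [ 0   2  -1   1    6   0 ]
  [ 0  -1   1  -1   -5   0 ]
  [ 0   0   0   0    0   0 ]
ρ2 → 1/2·ρ2
  [ 1  -4     4   -7  -22  -3 ]
  [ 0   1  -1/2  1/2    3   0 ]
  [ 0  -1     1   -1   -5   0 ]
  [ 0   0     0    0    0   0 ]
ρ3 → ρ3 + ρ2
  [ 1  -4     4    -7  -22  -3 ]
  [ 0   1  -1/2   1/2    3   0 ]
  [ 0   0   1/2  -1/2   -2   0 ]
  [ 0   0     0     0    0   0 ]
ρ3 → 2·ρ3
  [ 1  -4     4   -7  -22  -3 ]
  [ 0   1  -1/2  1/2    3   0 ]
  [ 0   0     1   -1   -4   0 ]
  [ 0   0     0    0    0   0 ]
ρ2 → ρ2 + 1/2·ρ3
  [ 1  -4  4  -7  -22  -3 ]
  [ 0   1  0   0    1   0 ]
  [ 0   0  1  -1   -4   0 ]
  [ 0   0  0   0    0   0 ]
ρ1 → ρ1 − 4·ρ3
  [ 1  -4  0  -3  -6  -3 ]
  [ 0   1  0   0   1   0 ]
  [ 0   0  1  -1  -4   0 ]
  [ 0   0  0   0   0   0 ]
ρ1 → ρ1 + 4·ρ2
  [ 1  0  0  -3  -2  -3 ]
  [ 0  1  0   0   1   0 ]
  [ 0  0  1  -1  -4   0 ]
  [ 0  0  0   0   0   0 ]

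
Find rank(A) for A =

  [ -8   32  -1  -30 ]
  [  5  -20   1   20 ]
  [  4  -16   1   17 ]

ρ1 -> -1/8·ρ1
  [ 1   -4  1/8  15/4 ]
  [ 5  -20    1    20 ]
  [ 4  -16    1    17 ]
ρ2 -> ρ2 − 5·ρ1
  [ 1   -4  1/8  15/4 ]
  [ 0    0  3/8   5/4 ]
  [ 4  -16    1    17 ]
ρ3 -> ρ3 − 4·ρ1
  [ 1  -4  1/8  15/4 ]
  [ 0   0  3/8   5/4 ]
  [ 0   0  1/2     2 ]
ρ2 -> 8/3·ρ2
  [ 1  -4  1/8  15/4 ]
  [ 0   0    1  10/3 ]
  [ 0   0  1/2     2 ]
ρ3 -> ρ3 − 1/2·ρ2
  [ 1  -4  1/8  15/4 ]
  [ 0   0    1  10/3 ]
  [ 0   0    0   1/3 ]
ρ3 -> 3·ρ3
  [ 1  -4  1/8  15/4 ]
  [ 0   0    1  10/3 ]
  [ 0   0    0     1 ]
ρ2 -> ρ2 − 10/3·ρ3
  [ 1  -4  1/8  15/4 ]
  [ 0   0    1     0 ]
  [ 0   0    0     1 ]
ρ1 -> ρ1 − 15/4·ρ3
  [ 1  -4  1/8  0 ]
  [ 0   0    1  0 ]
  [ 0   0    0  1 ]
ρ1 -> ρ1 − 1/8·ρ2
  [ 1  -4  0  0 ]
  [ 0   0  1  0 ]
  [ 0   0  0  1 ]
The reduced form has 3 nonzero rows.

rank = 3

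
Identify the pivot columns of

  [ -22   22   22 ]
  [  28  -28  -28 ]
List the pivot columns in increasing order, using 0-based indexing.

r1 := -1/22·r1
  [  1   -1   -1 ]
  [ 28  -28  -28 ]
r2 := r2 − 28·r1
  [ 1  -1  -1 ]
  [ 0   0   0 ]
Pivot columns are the columns containing a leading 1.

0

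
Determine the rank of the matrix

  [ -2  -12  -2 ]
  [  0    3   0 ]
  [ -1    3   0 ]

rank = 3

ρ1 := -1/2·ρ1
  [  1  6  1 ]
  [  0  3  0 ]
  [ -1  3  0 ]
ρ3 := ρ3 + ρ1
  [ 1  6  1 ]
  [ 0  3  0 ]
  [ 0  9  1 ]
ρ2 := 1/3·ρ2
  [ 1  6  1 ]
  [ 0  1  0 ]
  [ 0  9  1 ]
ρ3 := ρ3 − 9·ρ2
  [ 1  6  1 ]
  [ 0  1  0 ]
  [ 0  0  1 ]
ρ1 := ρ1 − ρ3
  [ 1  6  0 ]
  [ 0  1  0 ]
  [ 0  0  1 ]
ρ1 := ρ1 − 6·ρ2
  [ 1  0  0 ]
  [ 0  1  0 ]
  [ 0  0  1 ]
The reduced form has 3 nonzero rows.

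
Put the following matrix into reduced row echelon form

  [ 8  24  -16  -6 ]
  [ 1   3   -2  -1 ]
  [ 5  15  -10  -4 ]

[[1, 3, -2, 0], [0, 0, 0, 1], [0, 0, 0, 0]]

r1 → 1/8·r1
  [ 1   3   -2  -3/4 ]
  [ 1   3   -2    -1 ]
  [ 5  15  -10    -4 ]
r2 → r2 − r1
  [ 1   3   -2  -3/4 ]
  [ 0   0    0  -1/4 ]
  [ 5  15  -10    -4 ]
r3 → r3 − 5·r1
  [ 1  3  -2  -3/4 ]
  [ 0  0   0  -1/4 ]
  [ 0  0   0  -1/4 ]
r2 → -4·r2
  [ 1  3  -2  -3/4 ]
  [ 0  0   0     1 ]
  [ 0  0   0  -1/4 ]
r3 → r3 + 1/4·r2
  [ 1  3  -2  -3/4 ]
  [ 0  0   0     1 ]
  [ 0  0   0     0 ]
r1 → r1 + 3/4·r2
  [ 1  3  -2  0 ]
  [ 0  0   0  1 ]
  [ 0  0   0  0 ]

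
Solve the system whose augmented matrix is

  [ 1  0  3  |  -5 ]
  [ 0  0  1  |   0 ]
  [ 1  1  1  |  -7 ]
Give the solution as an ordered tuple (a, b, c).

Subtract ρ1 from ρ3.
  [ 1  0   3  |  -5 ]
  [ 0  0   1  |   0 ]
  [ 0  1  -2  |  -2 ]
Swap ρ2 and ρ3.
  [ 1  0   3  |  -5 ]
  [ 0  1  -2  |  -2 ]
  [ 0  0   1  |   0 ]
Add 2 times ρ3 to ρ2.
  [ 1  0  3  |  -5 ]
  [ 0  1  0  |  -2 ]
  [ 0  0  1  |   0 ]
Subtract 3 times ρ3 from ρ1.
  [ 1  0  0  |  -5 ]
  [ 0  1  0  |  -2 ]
  [ 0  0  1  |   0 ]
Reading off the last column: a = -5, b = -2, c = 0.

(-5, -2, 0)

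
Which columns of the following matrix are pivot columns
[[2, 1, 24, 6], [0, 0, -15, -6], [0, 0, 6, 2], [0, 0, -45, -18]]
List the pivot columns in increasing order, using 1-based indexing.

1, 3, 4

R1 -> 1/2·R1
  [ 1  1/2   12    3 ]
  [ 0    0  -15   -6 ]
  [ 0    0    6    2 ]
  [ 0    0  -45  -18 ]
R2 -> -1/15·R2
  [ 1  1/2   12    3 ]
  [ 0    0    1  2/5 ]
  [ 0    0    6    2 ]
  [ 0    0  -45  -18 ]
R3 -> R3 − 6·R2
  [ 1  1/2   12     3 ]
  [ 0    0    1   2/5 ]
  [ 0    0    0  -2/5 ]
  [ 0    0  -45   -18 ]
R4 -> R4 + 45·R2
  [ 1  1/2  12     3 ]
  [ 0    0   1   2/5 ]
  [ 0    0   0  -2/5 ]
  [ 0    0   0     0 ]
R3 -> -5/2·R3
  [ 1  1/2  12    3 ]
  [ 0    0   1  2/5 ]
  [ 0    0   0    1 ]
  [ 0    0   0    0 ]
R2 -> R2 − 2/5·R3
  [ 1  1/2  12  3 ]
  [ 0    0   1  0 ]
  [ 0    0   0  1 ]
  [ 0    0   0  0 ]
R1 -> R1 − 3·R3
  [ 1  1/2  12  0 ]
  [ 0    0   1  0 ]
  [ 0    0   0  1 ]
  [ 0    0   0  0 ]
R1 -> R1 − 12·R2
  [ 1  1/2  0  0 ]
  [ 0    0  1  0 ]
  [ 0    0  0  1 ]
  [ 0    0  0  0 ]
Pivot columns are the columns containing a leading 1.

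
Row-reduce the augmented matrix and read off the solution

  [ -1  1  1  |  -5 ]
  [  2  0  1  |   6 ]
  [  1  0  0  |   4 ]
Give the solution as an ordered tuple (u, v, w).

(4, 1, -2)

R1 → -1·R1
  [ 1  -1  -1  |  5 ]
  [ 2   0   1  |  6 ]
  [ 1   0   0  |  4 ]
R2 → R2 − 2·R1
  [ 1  -1  -1  |   5 ]
  [ 0   2   3  |  -4 ]
  [ 1   0   0  |   4 ]
R3 → R3 − R1
  [ 1  -1  -1  |   5 ]
  [ 0   2   3  |  -4 ]
  [ 0   1   1  |  -1 ]
R2 → 1/2·R2
  [ 1  -1   -1  |   5 ]
  [ 0   1  3/2  |  -2 ]
  [ 0   1    1  |  -1 ]
R3 → R3 − R2
  [ 1  -1    -1  |   5 ]
  [ 0   1   3/2  |  -2 ]
  [ 0   0  -1/2  |   1 ]
R3 → -2·R3
  [ 1  -1   -1  |   5 ]
  [ 0   1  3/2  |  -2 ]
  [ 0   0    1  |  -2 ]
R2 → R2 − 3/2·R3
  [ 1  -1  -1  |   5 ]
  [ 0   1   0  |   1 ]
  [ 0   0   1  |  -2 ]
R1 → R1 + R3
  [ 1  -1  0  |   3 ]
  [ 0   1  0  |   1 ]
  [ 0   0  1  |  -2 ]
R1 → R1 + R2
  [ 1  0  0  |   4 ]
  [ 0  1  0  |   1 ]
  [ 0  0  1  |  -2 ]
Reading off the last column: u = 4, v = 1, w = -2.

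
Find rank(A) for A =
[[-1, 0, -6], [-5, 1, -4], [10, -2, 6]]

rank = 3

ρ1 -> -1·ρ1
  [  1   0   6 ]
  [ -5   1  -4 ]
  [ 10  -2   6 ]
ρ2 -> ρ2 + 5·ρ1
  [  1   0   6 ]
  [  0   1  26 ]
  [ 10  -2   6 ]
ρ3 -> ρ3 − 10·ρ1
  [ 1   0    6 ]
  [ 0   1   26 ]
  [ 0  -2  -54 ]
ρ3 -> ρ3 + 2·ρ2
  [ 1  0   6 ]
  [ 0  1  26 ]
  [ 0  0  -2 ]
ρ3 -> -1/2·ρ3
  [ 1  0   6 ]
  [ 0  1  26 ]
  [ 0  0   1 ]
ρ2 -> ρ2 − 26·ρ3
  [ 1  0  6 ]
  [ 0  1  0 ]
  [ 0  0  1 ]
ρ1 -> ρ1 − 6·ρ3
  [ 1  0  0 ]
  [ 0  1  0 ]
  [ 0  0  1 ]
The reduced form has 3 nonzero rows.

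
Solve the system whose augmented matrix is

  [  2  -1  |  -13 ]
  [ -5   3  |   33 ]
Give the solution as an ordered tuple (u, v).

R1 → 1/2·R1
  [  1  -1/2  |  -13/2 ]
  [ -5     3  |     33 ]
R2 → R2 + 5·R1
  [ 1  -1/2  |  -13/2 ]
  [ 0   1/2  |    1/2 ]
R2 → 2·R2
  [ 1  -1/2  |  -13/2 ]
  [ 0     1  |      1 ]
R1 → R1 + 1/2·R2
  [ 1  0  |  -6 ]
  [ 0  1  |   1 ]
Reading off the last column: u = -6, v = 1.

(-6, 1)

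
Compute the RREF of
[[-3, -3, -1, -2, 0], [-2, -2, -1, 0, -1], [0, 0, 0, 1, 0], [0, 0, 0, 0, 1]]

r1 → -1/3·r1
  [  1   1  1/3  2/3   0 ]
  [ -2  -2   -1    0  -1 ]
  [  0   0    0    1   0 ]
  [  0   0    0    0   1 ]
r2 → r2 + 2·r1
  [ 1  1   1/3  2/3   0 ]
  [ 0  0  -1/3  4/3  -1 ]
  [ 0  0     0    1   0 ]
  [ 0  0     0    0   1 ]
r2 → -3·r2
  [ 1  1  1/3  2/3  0 ]
  [ 0  0    1   -4  3 ]
  [ 0  0    0    1  0 ]
  [ 0  0    0    0  1 ]
r2 → r2 − 3·r4
  [ 1  1  1/3  2/3  0 ]
  [ 0  0    1   -4  0 ]
  [ 0  0    0    1  0 ]
  [ 0  0    0    0  1 ]
r2 → r2 + 4·r3
  [ 1  1  1/3  2/3  0 ]
  [ 0  0    1    0  0 ]
  [ 0  0    0    1  0 ]
  [ 0  0    0    0  1 ]
r1 → r1 − 2/3·r3
  [ 1  1  1/3  0  0 ]
  [ 0  0    1  0  0 ]
  [ 0  0    0  1  0 ]
  [ 0  0    0  0  1 ]
r1 → r1 − 1/3·r2
  [ 1  1  0  0  0 ]
  [ 0  0  1  0  0 ]
  [ 0  0  0  1  0 ]
  [ 0  0  0  0  1 ]

[[1, 1, 0, 0, 0], [0, 0, 1, 0, 0], [0, 0, 0, 1, 0], [0, 0, 0, 0, 1]]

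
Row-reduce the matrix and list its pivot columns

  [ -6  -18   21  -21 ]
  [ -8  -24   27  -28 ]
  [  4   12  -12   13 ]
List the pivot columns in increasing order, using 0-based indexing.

0, 2, 3

Multiply R1 by -1/6.
  [  1    3  -7/2  7/2 ]
  [ -8  -24    27  -28 ]
  [  4   12   -12   13 ]
Add 8 times R1 to R2.
  [ 1   3  -7/2  7/2 ]
  [ 0   0    -1    0 ]
  [ 4  12   -12   13 ]
Subtract 4 times R1 from R3.
  [ 1  3  -7/2  7/2 ]
  [ 0  0    -1    0 ]
  [ 0  0     2   -1 ]
Multiply R2 by -1.
  [ 1  3  -7/2  7/2 ]
  [ 0  0     1    0 ]
  [ 0  0     2   -1 ]
Subtract 2 times R2 from R3.
  [ 1  3  -7/2  7/2 ]
  [ 0  0     1    0 ]
  [ 0  0     0   -1 ]
Multiply R3 by -1.
  [ 1  3  -7/2  7/2 ]
  [ 0  0     1    0 ]
  [ 0  0     0    1 ]
Subtract 7/2 times R3 from R1.
  [ 1  3  -7/2  0 ]
  [ 0  0     1  0 ]
  [ 0  0     0  1 ]
Add 7/2 times R2 to R1.
  [ 1  3  0  0 ]
  [ 0  0  1  0 ]
  [ 0  0  0  1 ]
Pivot columns are the columns containing a leading 1.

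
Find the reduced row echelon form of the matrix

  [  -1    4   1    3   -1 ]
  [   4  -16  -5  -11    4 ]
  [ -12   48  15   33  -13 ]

Multiply r1 by -1.
  [   1   -4  -1   -3    1 ]
  [   4  -16  -5  -11    4 ]
  [ -12   48  15   33  -13 ]
Subtract 4 times r1 from r2.
  [   1  -4  -1  -3    1 ]
  [   0   0  -1   1    0 ]
  [ -12  48  15  33  -13 ]
Add 12 times r1 to r3.
  [ 1  -4  -1  -3   1 ]
  [ 0   0  -1   1   0 ]
  [ 0   0   3  -3  -1 ]
Multiply r2 by -1.
  [ 1  -4  -1  -3   1 ]
  [ 0   0   1  -1   0 ]
  [ 0   0   3  -3  -1 ]
Subtract 3 times r2 from r3.
  [ 1  -4  -1  -3   1 ]
  [ 0   0   1  -1   0 ]
  [ 0   0   0   0  -1 ]
Multiply r3 by -1.
  [ 1  -4  -1  -3  1 ]
  [ 0   0   1  -1  0 ]
  [ 0   0   0   0  1 ]
Subtract r3 from r1.
  [ 1  -4  -1  -3  0 ]
  [ 0   0   1  -1  0 ]
  [ 0   0   0   0  1 ]
Add r2 to r1.
  [ 1  -4  0  -4  0 ]
  [ 0   0  1  -1  0 ]
  [ 0   0  0   0  1 ]

[[1, -4, 0, -4, 0], [0, 0, 1, -1, 0], [0, 0, 0, 0, 1]]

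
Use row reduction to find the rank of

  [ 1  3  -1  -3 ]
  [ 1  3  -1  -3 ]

rank = 1

R2 ← R2 − R1
  [ 1  3  -1  -3 ]
  [ 0  0   0   0 ]
The reduced form has 1 nonzero row.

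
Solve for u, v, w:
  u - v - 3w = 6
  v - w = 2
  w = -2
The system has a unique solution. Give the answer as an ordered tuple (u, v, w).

Form the augmented matrix and row-reduce:
  [ 1  -1  -3  |   6 ]
  [ 0   1  -1  |   2 ]
  [ 0   0   1  |  -2 ]
ρ2 ← ρ2 + ρ3
  [ 1  -1  -3  |   6 ]
  [ 0   1   0  |   0 ]
  [ 0   0   1  |  -2 ]
ρ1 ← ρ1 + 3·ρ3
  [ 1  -1  0  |   0 ]
  [ 0   1  0  |   0 ]
  [ 0   0  1  |  -2 ]
ρ1 ← ρ1 + ρ2
  [ 1  0  0  |   0 ]
  [ 0  1  0  |   0 ]
  [ 0  0  1  |  -2 ]
Reading off the last column: u = 0, v = 0, w = -2.

(0, 0, -2)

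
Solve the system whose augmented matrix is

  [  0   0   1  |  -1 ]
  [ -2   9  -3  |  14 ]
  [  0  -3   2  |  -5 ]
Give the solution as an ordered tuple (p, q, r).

(-1, 1, -1)

R1 <-> R2
  [ -2   9  -3  |  14 ]
  [  0   0   1  |  -1 ]
  [  0  -3   2  |  -5 ]
R1 ← -1/2·R1
  [ 1  -9/2  3/2  |  -7 ]
  [ 0     0    1  |  -1 ]
  [ 0    -3    2  |  -5 ]
R2 <-> R3
  [ 1  -9/2  3/2  |  -7 ]
  [ 0    -3    2  |  -5 ]
  [ 0     0    1  |  -1 ]
R2 ← -1/3·R2
  [ 1  -9/2   3/2  |   -7 ]
  [ 0     1  -2/3  |  5/3 ]
  [ 0     0     1  |   -1 ]
R2 ← R2 + 2/3·R3
  [ 1  -9/2  3/2  |  -7 ]
  [ 0     1    0  |   1 ]
  [ 0     0    1  |  -1 ]
R1 ← R1 − 3/2·R3
  [ 1  -9/2  0  |  -11/2 ]
  [ 0     1  0  |      1 ]
  [ 0     0  1  |     -1 ]
R1 ← R1 + 9/2·R2
  [ 1  0  0  |  -1 ]
  [ 0  1  0  |   1 ]
  [ 0  0  1  |  -1 ]
Reading off the last column: p = -1, q = 1, r = -1.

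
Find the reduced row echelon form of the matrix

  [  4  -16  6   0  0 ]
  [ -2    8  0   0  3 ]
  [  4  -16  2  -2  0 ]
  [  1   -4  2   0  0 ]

R1 → 1/4·R1
  [  1   -4  3/2   0  0 ]
  [ -2    8    0   0  3 ]
  [  4  -16    2  -2  0 ]
  [  1   -4    2   0  0 ]
R2 → R2 + 2·R1
  [ 1   -4  3/2   0  0 ]
  [ 0    0    3   0  3 ]
  [ 4  -16    2  -2  0 ]
  [ 1   -4    2   0  0 ]
R3 → R3 − 4·R1
  [ 1  -4  3/2   0  0 ]
  [ 0   0    3   0  3 ]
  [ 0   0   -4  -2  0 ]
  [ 1  -4    2   0  0 ]
R4 → R4 − R1
  [ 1  -4  3/2   0  0 ]
  [ 0   0    3   0  3 ]
  [ 0   0   -4  -2  0 ]
  [ 0   0  1/2   0  0 ]
R2 → 1/3·R2
  [ 1  -4  3/2   0  0 ]
  [ 0   0    1   0  1 ]
  [ 0   0   -4  -2  0 ]
  [ 0   0  1/2   0  0 ]
R3 → R3 + 4·R2
  [ 1  -4  3/2   0  0 ]
  [ 0   0    1   0  1 ]
  [ 0   0    0  -2  4 ]
  [ 0   0  1/2   0  0 ]
R4 → R4 − 1/2·R2
  [ 1  -4  3/2   0     0 ]
  [ 0   0    1   0     1 ]
  [ 0   0    0  -2     4 ]
  [ 0   0    0   0  -1/2 ]
R3 → -1/2·R3
  [ 1  -4  3/2  0     0 ]
  [ 0   0    1  0     1 ]
  [ 0   0    0  1    -2 ]
  [ 0   0    0  0  -1/2 ]
R4 → -2·R4
  [ 1  -4  3/2  0   0 ]
  [ 0   0    1  0   1 ]
  [ 0   0    0  1  -2 ]
  [ 0   0    0  0   1 ]
R3 → R3 + 2·R4
  [ 1  -4  3/2  0  0 ]
  [ 0   0    1  0  1 ]
  [ 0   0    0  1  0 ]
  [ 0   0    0  0  1 ]
R2 → R2 − R4
  [ 1  -4  3/2  0  0 ]
  [ 0   0    1  0  0 ]
  [ 0   0    0  1  0 ]
  [ 0   0    0  0  1 ]
R1 → R1 − 3/2·R2
  [ 1  -4  0  0  0 ]
  [ 0   0  1  0  0 ]
  [ 0   0  0  1  0 ]
  [ 0   0  0  0  1 ]

[[1, -4, 0, 0, 0], [0, 0, 1, 0, 0], [0, 0, 0, 1, 0], [0, 0, 0, 0, 1]]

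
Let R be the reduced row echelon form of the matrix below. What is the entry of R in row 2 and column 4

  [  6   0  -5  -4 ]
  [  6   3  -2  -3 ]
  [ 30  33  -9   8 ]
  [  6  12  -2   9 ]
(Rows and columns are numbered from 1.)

R1 := 1/6·R1
  [  1   0  -5/6  -2/3 ]
  [  6   3    -2    -3 ]
  [ 30  33    -9     8 ]
  [  6  12    -2     9 ]
R2 := R2 − 6·R1
  [  1   0  -5/6  -2/3 ]
  [  0   3     3     1 ]
  [ 30  33    -9     8 ]
  [  6  12    -2     9 ]
R3 := R3 − 30·R1
  [ 1   0  -5/6  -2/3 ]
  [ 0   3     3     1 ]
  [ 0  33    16    28 ]
  [ 6  12    -2     9 ]
R4 := R4 − 6·R1
  [ 1   0  -5/6  -2/3 ]
  [ 0   3     3     1 ]
  [ 0  33    16    28 ]
  [ 0  12     3    13 ]
R2 := 1/3·R2
  [ 1   0  -5/6  -2/3 ]
  [ 0   1     1   1/3 ]
  [ 0  33    16    28 ]
  [ 0  12     3    13 ]
R3 := R3 − 33·R2
  [ 1   0  -5/6  -2/3 ]
  [ 0   1     1   1/3 ]
  [ 0   0   -17    17 ]
  [ 0  12     3    13 ]
R4 := R4 − 12·R2
  [ 1  0  -5/6  -2/3 ]
  [ 0  1     1   1/3 ]
  [ 0  0   -17    17 ]
  [ 0  0    -9     9 ]
R3 := -1/17·R3
  [ 1  0  -5/6  -2/3 ]
  [ 0  1     1   1/3 ]
  [ 0  0     1    -1 ]
  [ 0  0    -9     9 ]
R4 := R4 + 9·R3
  [ 1  0  -5/6  -2/3 ]
  [ 0  1     1   1/3 ]
  [ 0  0     1    -1 ]
  [ 0  0     0     0 ]
R2 := R2 − R3
  [ 1  0  -5/6  -2/3 ]
  [ 0  1     0   4/3 ]
  [ 0  0     1    -1 ]
  [ 0  0     0     0 ]
R1 := R1 + 5/6·R3
  [ 1  0  0  -3/2 ]
  [ 0  1  0   4/3 ]
  [ 0  0  1    -1 ]
  [ 0  0  0     0 ]

4/3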